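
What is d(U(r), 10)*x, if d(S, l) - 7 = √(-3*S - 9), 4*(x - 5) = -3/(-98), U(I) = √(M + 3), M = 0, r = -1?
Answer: 1963/56 + 1963*√(-9 - 3*√3)/392 ≈ 35.054 + 18.868*I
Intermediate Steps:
U(I) = √3 (U(I) = √(0 + 3) = √3)
x = 1963/392 (x = 5 + (-3/(-98))/4 = 5 + (-3*(-1/98))/4 = 5 + (¼)*(3/98) = 5 + 3/392 = 1963/392 ≈ 5.0077)
d(S, l) = 7 + √(-9 - 3*S) (d(S, l) = 7 + √(-3*S - 9) = 7 + √(-9 - 3*S))
d(U(r), 10)*x = (7 + √(-9 - 3*√3))*(1963/392) = 1963/56 + 1963*√(-9 - 3*√3)/392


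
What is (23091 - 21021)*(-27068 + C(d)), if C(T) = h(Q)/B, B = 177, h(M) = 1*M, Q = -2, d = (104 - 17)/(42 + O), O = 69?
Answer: -3305816220/59 ≈ -5.6031e+7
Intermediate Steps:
d = 29/37 (d = (104 - 17)/(42 + 69) = 87/111 = 87*(1/111) = 29/37 ≈ 0.78378)
h(M) = M
C(T) = -2/177
(23091 - 21021)*(-27068 + C(d)) = (23091 - 21021)*(-27068 - 2/177) = 2070*(-4791038/177) = -3305816220/59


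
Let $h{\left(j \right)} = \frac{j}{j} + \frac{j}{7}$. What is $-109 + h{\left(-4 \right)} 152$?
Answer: $- \frac{307}{7} \approx -43.857$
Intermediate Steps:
$h{\left(j \right)} = 1 + \frac{j}{7}$ ($h{\left(j \right)} = 1 + j \frac{1}{7} = 1 + \frac{j}{7}$)
$-109 + h{\left(-4 \right)} 152 = -109 + \left(1 + \frac{1}{7} \left(-4\right)\right) 152 = -109 + \left(1 - \frac{4}{7}\right) 152 = -109 + \frac{3}{7} \cdot 152 = -109 + \frac{456}{7} = - \frac{307}{7}$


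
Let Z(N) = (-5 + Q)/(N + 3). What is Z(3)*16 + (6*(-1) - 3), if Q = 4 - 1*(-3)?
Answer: -11/3 ≈ -3.6667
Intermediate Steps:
Q = 7 (Q = 4 + 3 = 7)
Z(N) = 2/(3 + N) (Z(N) = (-5 + 7)/(N + 3) = 2/(3 + N))
Z(3)*16 + (6*(-1) - 3) = (2/(3 + 3))*16 + (6*(-1) - 3) = (2/6)*16 + (-6 - 3) = (2*(1/6))*16 - 9 = (1/3)*16 - 9 = 16/3 - 9 = -11/3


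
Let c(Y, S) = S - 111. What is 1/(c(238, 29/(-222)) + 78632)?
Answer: 222/17431633 ≈ 1.2735e-5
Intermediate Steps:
c(Y, S) = -111 + S
1/(c(238, 29/(-222)) + 78632) = 1/((-111 + 29/(-222)) + 78632) = 1/((-111 + 29*(-1/222)) + 78632) = 1/((-111 - 29/222) + 78632) = 1/(-24671/222 + 78632) = 1/(17431633/222) = 222/17431633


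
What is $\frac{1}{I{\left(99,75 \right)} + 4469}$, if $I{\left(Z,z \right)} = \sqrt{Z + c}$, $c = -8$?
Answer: $\frac{4469}{19971870} - \frac{\sqrt{91}}{19971870} \approx 0.00022329$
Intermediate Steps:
$I{\left(Z,z \right)} = \sqrt{-8 + Z}$ ($I{\left(Z,z \right)} = \sqrt{Z - 8} = \sqrt{-8 + Z}$)
$\frac{1}{I{\left(99,75 \right)} + 4469} = \frac{1}{\sqrt{-8 + 99} + 4469} = \frac{1}{\sqrt{91} + 4469} = \frac{1}{4469 + \sqrt{91}}$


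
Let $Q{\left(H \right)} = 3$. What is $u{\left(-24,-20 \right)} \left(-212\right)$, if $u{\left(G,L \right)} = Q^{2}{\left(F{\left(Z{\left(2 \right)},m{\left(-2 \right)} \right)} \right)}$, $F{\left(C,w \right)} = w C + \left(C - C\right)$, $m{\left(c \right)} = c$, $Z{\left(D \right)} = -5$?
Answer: $-1908$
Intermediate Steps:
$F{\left(C,w \right)} = C w$ ($F{\left(C,w \right)} = C w + 0 = C w$)
$u{\left(G,L \right)} = 9$ ($u{\left(G,L \right)} = 3^{2} = 9$)
$u{\left(-24,-20 \right)} \left(-212\right) = 9 \left(-212\right) = -1908$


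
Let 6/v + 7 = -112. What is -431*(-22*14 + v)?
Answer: 15799598/119 ≈ 1.3277e+5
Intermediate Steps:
v = -6/119 (v = 6/(-7 - 112) = 6/(-119) = 6*(-1/119) = -6/119 ≈ -0.050420)
-431*(-22*14 + v) = -431*(-22*14 - 6/119) = -431*(-308 - 6/119) = -431*(-36658/119) = 15799598/119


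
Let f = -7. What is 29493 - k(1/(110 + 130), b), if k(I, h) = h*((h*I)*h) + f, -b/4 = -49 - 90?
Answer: -10299976/15 ≈ -6.8667e+5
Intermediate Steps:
b = 556 (b = -4*(-49 - 90) = -4*(-139) = 556)
k(I, h) = -7 + I*h**3 (k(I, h) = h*((h*I)*h) - 7 = h*((I*h)*h) - 7 = h*(I*h**2) - 7 = I*h**3 - 7 = -7 + I*h**3)
29493 - k(1/(110 + 130), b) = 29493 - (-7 + 556**3/(110 + 130)) = 29493 - (-7 + 171879616/240) = 29493 - (-7 + (1/240)*171879616) = 29493 - (-7 + 10742476/15) = 29493 - 1*10742371/15 = 29493 - 10742371/15 = -10299976/15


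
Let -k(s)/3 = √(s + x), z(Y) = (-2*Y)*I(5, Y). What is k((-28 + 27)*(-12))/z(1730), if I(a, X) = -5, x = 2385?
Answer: -3*√2397/17300 ≈ -0.0084900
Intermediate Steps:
z(Y) = 10*Y (z(Y) = -2*Y*(-5) = 10*Y)
k(s) = -3*√(2385 + s) (k(s) = -3*√(s + 2385) = -3*√(2385 + s))
k((-28 + 27)*(-12))/z(1730) = (-3*√(2385 + (-28 + 27)*(-12)))/((10*1730)) = -3*√(2385 - 1*(-12))/17300 = -3*√(2385 + 12)*(1/17300) = -3*√2397*(1/17300) = -3*√2397/17300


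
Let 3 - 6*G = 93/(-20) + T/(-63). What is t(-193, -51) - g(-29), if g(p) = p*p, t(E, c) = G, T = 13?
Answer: -6348061/7560 ≈ -839.69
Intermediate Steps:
G = 9899/7560 (G = ½ - (93/(-20) + 13/(-63))/6 = ½ - (93*(-1/20) + 13*(-1/63))/6 = ½ - (-93/20 - 13/63)/6 = ½ - ⅙*(-6119/1260) = ½ + 6119/7560 = 9899/7560 ≈ 1.3094)
t(E, c) = 9899/7560
g(p) = p²
t(-193, -51) - g(-29) = 9899/7560 - 1*(-29)² = 9899/7560 - 1*841 = 9899/7560 - 841 = -6348061/7560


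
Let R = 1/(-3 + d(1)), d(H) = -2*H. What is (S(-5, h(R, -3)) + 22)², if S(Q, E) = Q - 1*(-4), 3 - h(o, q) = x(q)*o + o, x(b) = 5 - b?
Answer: 441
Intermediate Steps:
R = -⅕ (R = 1/(-3 - 2*1) = 1/(-3 - 2) = 1/(-5) = -⅕ ≈ -0.20000)
h(o, q) = 3 - o - o*(5 - q) (h(o, q) = 3 - ((5 - q)*o + o) = 3 - (o*(5 - q) + o) = 3 - (o + o*(5 - q)) = 3 + (-o - o*(5 - q)) = 3 - o - o*(5 - q))
S(Q, E) = 4 + Q (S(Q, E) = Q + 4 = 4 + Q)
(S(-5, h(R, -3)) + 22)² = ((4 - 5) + 22)² = (-1 + 22)² = 21² = 441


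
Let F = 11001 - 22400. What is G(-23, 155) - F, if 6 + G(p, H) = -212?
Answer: 11181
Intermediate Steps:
G(p, H) = -218 (G(p, H) = -6 - 212 = -218)
F = -11399
G(-23, 155) - F = -218 - 1*(-11399) = -218 + 11399 = 11181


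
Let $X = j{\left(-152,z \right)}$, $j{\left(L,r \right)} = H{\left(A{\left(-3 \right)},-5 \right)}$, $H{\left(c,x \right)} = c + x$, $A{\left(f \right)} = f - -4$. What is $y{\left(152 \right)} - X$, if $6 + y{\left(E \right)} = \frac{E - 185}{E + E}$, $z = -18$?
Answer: $- \frac{641}{304} \approx -2.1086$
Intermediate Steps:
$y{\left(E \right)} = -6 + \frac{-185 + E}{2 E}$ ($y{\left(E \right)} = -6 + \frac{E - 185}{E + E} = -6 + \frac{-185 + E}{2 E}$)
$A{\left(f \right)} = 4 + f$ ($A{\left(f \right)} = f + 4 = 4 + f$)
$j{\left(L,r \right)} = -4$ ($j{\left(L,r \right)} = \left(4 - 3\right) - 5 = 1 - 5 = -4$)
$X = -4$
$y{\left(152 \right)} - X = \frac{-185 - 1672}{2 \cdot 152} - -4 = \frac{1}{2} \cdot \frac{1}{152} \left(-185 - 1672\right) + 4 = \frac{1}{2} \cdot \frac{1}{152} \left(-1857\right) + 4 = - \frac{1857}{304} + 4 = - \frac{641}{304}$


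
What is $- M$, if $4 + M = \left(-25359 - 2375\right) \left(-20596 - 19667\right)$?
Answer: $-1116654038$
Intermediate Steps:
$M = 1116654038$ ($M = -4 + \left(-25359 - 2375\right) \left(-20596 - 19667\right) = -4 - -1116654042 = -4 + 1116654042 = 1116654038$)
$- M = \left(-1\right) 1116654038 = -1116654038$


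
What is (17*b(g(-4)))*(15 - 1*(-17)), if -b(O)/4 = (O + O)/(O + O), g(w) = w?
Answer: -2176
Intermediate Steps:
b(O) = -4 (b(O) = -4*(O + O)/(O + O) = -4*2*O/(2*O) = -4*2*O*1/(2*O) = -4*1 = -4)
(17*b(g(-4)))*(15 - 1*(-17)) = (17*(-4))*(15 - 1*(-17)) = -68*(15 + 17) = -68*32 = -2176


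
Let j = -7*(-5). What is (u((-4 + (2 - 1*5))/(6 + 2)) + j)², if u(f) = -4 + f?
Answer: 58081/64 ≈ 907.52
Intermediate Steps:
j = 35
(u((-4 + (2 - 1*5))/(6 + 2)) + j)² = ((-4 + (-4 + (2 - 1*5))/(6 + 2)) + 35)² = ((-4 + (-4 + (2 - 5))/8) + 35)² = ((-4 + (-4 - 3)*(⅛)) + 35)² = ((-4 - 7*⅛) + 35)² = ((-4 - 7/8) + 35)² = (-39/8 + 35)² = (241/8)² = 58081/64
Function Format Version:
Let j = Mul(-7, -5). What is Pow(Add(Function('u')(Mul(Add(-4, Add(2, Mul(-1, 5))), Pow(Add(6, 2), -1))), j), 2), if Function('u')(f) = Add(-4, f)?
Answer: Rational(58081, 64) ≈ 907.52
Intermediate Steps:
j = 35
Pow(Add(Function('u')(Mul(Add(-4, Add(2, Mul(-1, 5))), Pow(Add(6, 2), -1))), j), 2) = Pow(Add(Add(-4, Mul(Add(-4, Add(2, Mul(-1, 5))), Pow(Add(6, 2), -1))), 35), 2) = Pow(Add(Add(-4, Mul(Add(-4, Add(2, -5)), Pow(8, -1))), 35), 2) = Pow(Add(Add(-4, Mul(Add(-4, -3), Rational(1, 8))), 35), 2) = Pow(Add(Add(-4, Mul(-7, Rational(1, 8))), 35), 2) = Pow(Add(Add(-4, Rational(-7, 8)), 35), 2) = Pow(Add(Rational(-39, 8), 35), 2) = Pow(Rational(241, 8), 2) = Rational(58081, 64)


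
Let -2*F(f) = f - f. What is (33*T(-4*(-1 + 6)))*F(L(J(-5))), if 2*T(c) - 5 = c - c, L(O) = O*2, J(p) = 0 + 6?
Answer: 0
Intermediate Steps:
J(p) = 6
L(O) = 2*O
T(c) = 5/2 (T(c) = 5/2 + (c - c)/2 = 5/2 + (½)*0 = 5/2 + 0 = 5/2)
F(f) = 0 (F(f) = -(f - f)/2 = -½*0 = 0)
(33*T(-4*(-1 + 6)))*F(L(J(-5))) = (33*(5/2))*0 = (165/2)*0 = 0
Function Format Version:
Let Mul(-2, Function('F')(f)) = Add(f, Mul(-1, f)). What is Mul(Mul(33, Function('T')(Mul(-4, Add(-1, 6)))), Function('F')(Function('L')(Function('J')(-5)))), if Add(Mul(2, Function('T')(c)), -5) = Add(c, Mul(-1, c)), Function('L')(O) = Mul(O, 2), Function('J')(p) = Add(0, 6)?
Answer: 0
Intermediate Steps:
Function('J')(p) = 6
Function('L')(O) = Mul(2, O)
Function('T')(c) = Rational(5, 2) (Function('T')(c) = Add(Rational(5, 2), Mul(Rational(1, 2), Add(c, Mul(-1, c)))) = Add(Rational(5, 2), Mul(Rational(1, 2), 0)) = Add(Rational(5, 2), 0) = Rational(5, 2))
Function('F')(f) = 0 (Function('F')(f) = Mul(Rational(-1, 2), Add(f, Mul(-1, f))) = Mul(Rational(-1, 2), 0) = 0)
Mul(Mul(33, Function('T')(Mul(-4, Add(-1, 6)))), Function('F')(Function('L')(Function('J')(-5)))) = Mul(Mul(33, Rational(5, 2)), 0) = Mul(Rational(165, 2), 0) = 0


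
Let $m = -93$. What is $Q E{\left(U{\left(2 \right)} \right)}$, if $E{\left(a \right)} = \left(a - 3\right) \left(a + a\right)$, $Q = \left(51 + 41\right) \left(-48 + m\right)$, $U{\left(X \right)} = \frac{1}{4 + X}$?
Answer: $\frac{36754}{3} \approx 12251.0$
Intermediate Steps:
$Q = -12972$ ($Q = \left(51 + 41\right) \left(-48 - 93\right) = 92 \left(-141\right) = -12972$)
$E{\left(a \right)} = 2 a \left(-3 + a\right)$ ($E{\left(a \right)} = \left(-3 + a\right) 2 a = 2 a \left(-3 + a\right)$)
$Q E{\left(U{\left(2 \right)} \right)} = - 12972 \frac{2 \left(-3 + \frac{1}{4 + 2}\right)}{4 + 2} = - 12972 \frac{2 \left(-3 + \frac{1}{6}\right)}{6} = - 12972 \cdot 2 \cdot \frac{1}{6} \left(-3 + \frac{1}{6}\right) = - 12972 \cdot 2 \cdot \frac{1}{6} \left(- \frac{17}{6}\right) = \left(-12972\right) \left(- \frac{17}{18}\right) = \frac{36754}{3}$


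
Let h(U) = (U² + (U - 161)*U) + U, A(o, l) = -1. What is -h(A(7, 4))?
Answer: -162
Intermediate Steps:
h(U) = U + U² + U*(-161 + U) (h(U) = (U² + (-161 + U)*U) + U = (U² + U*(-161 + U)) + U = U + U² + U*(-161 + U))
-h(A(7, 4)) = -2*(-1)*(-80 - 1) = -2*(-1)*(-81) = -1*162 = -162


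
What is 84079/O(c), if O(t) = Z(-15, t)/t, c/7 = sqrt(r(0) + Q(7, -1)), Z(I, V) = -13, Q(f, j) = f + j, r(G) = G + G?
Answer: -588553*sqrt(6)/13 ≈ -1.1090e+5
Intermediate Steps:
r(G) = 2*G
c = 7*sqrt(6) (c = 7*sqrt(2*0 + (7 - 1)) = 7*sqrt(0 + 6) = 7*sqrt(6) ≈ 17.146)
O(t) = -13/t
84079/O(c) = 84079/((-13*sqrt(6)/42)) = 84079*(-7*sqrt(6)/13) = -588553*sqrt(6)/13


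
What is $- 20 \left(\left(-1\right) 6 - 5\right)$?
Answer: $220$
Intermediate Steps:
$- 20 \left(\left(-1\right) 6 - 5\right) = - 20 \left(-6 - 5\right) = \left(-20\right) \left(-11\right) = 220$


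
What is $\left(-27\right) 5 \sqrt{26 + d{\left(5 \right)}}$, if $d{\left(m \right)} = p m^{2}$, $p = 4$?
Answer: $- 405 \sqrt{14} \approx -1515.4$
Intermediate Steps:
$d{\left(m \right)} = 4 m^{2}$
$\left(-27\right) 5 \sqrt{26 + d{\left(5 \right)}} = \left(-27\right) 5 \sqrt{26 + 4 \cdot 5^{2}} = - 135 \sqrt{26 + 4 \cdot 25} = - 135 \sqrt{26 + 100} = - 135 \sqrt{126} = - 135 \cdot 3 \sqrt{14} = - 405 \sqrt{14}$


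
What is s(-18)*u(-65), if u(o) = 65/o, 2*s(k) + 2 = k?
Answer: 10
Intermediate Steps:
s(k) = -1 + k/2
s(-18)*u(-65) = (-1 + (½)*(-18))*(65/(-65)) = (-1 - 9)*(65*(-1/65)) = -10*(-1) = 10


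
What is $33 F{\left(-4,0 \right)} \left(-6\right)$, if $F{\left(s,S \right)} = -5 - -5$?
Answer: $0$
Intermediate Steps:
$F{\left(s,S \right)} = 0$ ($F{\left(s,S \right)} = -5 + 5 = 0$)
$33 F{\left(-4,0 \right)} \left(-6\right) = 33 \cdot 0 \left(-6\right) = 0 \left(-6\right) = 0$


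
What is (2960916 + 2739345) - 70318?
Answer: 5629943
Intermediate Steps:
(2960916 + 2739345) - 70318 = 5700261 - 70318 = 5629943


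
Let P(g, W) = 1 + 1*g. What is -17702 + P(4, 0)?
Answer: -17697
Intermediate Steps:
P(g, W) = 1 + g
-17702 + P(4, 0) = -17702 + (1 + 4) = -17702 + 5 = -17697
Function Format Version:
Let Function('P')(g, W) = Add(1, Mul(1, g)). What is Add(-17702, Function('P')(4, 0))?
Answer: -17697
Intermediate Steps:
Function('P')(g, W) = Add(1, g)
Add(-17702, Function('P')(4, 0)) = Add(-17702, Add(1, 4)) = Add(-17702, 5) = -17697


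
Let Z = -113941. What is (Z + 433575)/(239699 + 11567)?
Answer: 159817/125633 ≈ 1.2721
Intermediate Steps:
(Z + 433575)/(239699 + 11567) = (-113941 + 433575)/(239699 + 11567) = 319634/251266 = 319634*(1/251266) = 159817/125633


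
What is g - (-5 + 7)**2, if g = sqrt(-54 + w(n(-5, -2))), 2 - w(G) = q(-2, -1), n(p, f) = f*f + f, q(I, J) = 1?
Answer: -4 + I*sqrt(53) ≈ -4.0 + 7.2801*I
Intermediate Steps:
n(p, f) = f + f**2 (n(p, f) = f**2 + f = f + f**2)
w(G) = 1 (w(G) = 2 - 1*1 = 2 - 1 = 1)
g = I*sqrt(53) (g = sqrt(-54 + 1) = sqrt(-53) = I*sqrt(53) ≈ 7.2801*I)
g - (-5 + 7)**2 = I*sqrt(53) - (-5 + 7)**2 = I*sqrt(53) - 1*2**2 = I*sqrt(53) - 1*4 = I*sqrt(53) - 4 = -4 + I*sqrt(53)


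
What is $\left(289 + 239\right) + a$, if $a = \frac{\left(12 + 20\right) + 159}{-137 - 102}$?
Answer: $\frac{126001}{239} \approx 527.2$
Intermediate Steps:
$a = - \frac{191}{239}$ ($a = \frac{32 + 159}{-239} = 191 \left(- \frac{1}{239}\right) = - \frac{191}{239} \approx -0.79916$)
$\left(289 + 239\right) + a = \left(289 + 239\right) - \frac{191}{239} = 528 - \frac{191}{239} = \frac{126001}{239}$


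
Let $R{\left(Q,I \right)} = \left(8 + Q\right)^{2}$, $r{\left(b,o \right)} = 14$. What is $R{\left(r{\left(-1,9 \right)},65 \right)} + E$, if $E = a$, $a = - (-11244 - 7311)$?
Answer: $19039$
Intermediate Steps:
$a = 18555$ ($a = - (-11244 - 7311) = \left(-1\right) \left(-18555\right) = 18555$)
$E = 18555$
$R{\left(r{\left(-1,9 \right)},65 \right)} + E = \left(8 + 14\right)^{2} + 18555 = 22^{2} + 18555 = 484 + 18555 = 19039$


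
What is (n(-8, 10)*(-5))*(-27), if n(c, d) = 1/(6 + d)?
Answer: 135/16 ≈ 8.4375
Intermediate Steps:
(n(-8, 10)*(-5))*(-27) = (-5/(6 + 10))*(-27) = (-5/16)*(-27) = ((1/16)*(-5))*(-27) = -5/16*(-27) = 135/16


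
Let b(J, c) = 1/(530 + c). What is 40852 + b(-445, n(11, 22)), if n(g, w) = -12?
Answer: 21161337/518 ≈ 40852.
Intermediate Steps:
40852 + b(-445, n(11, 22)) = 40852 + 1/(530 - 12) = 40852 + 1/518 = 21161337/518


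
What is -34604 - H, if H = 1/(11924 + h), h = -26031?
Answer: -488158627/14107 ≈ -34604.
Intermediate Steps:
H = -1/14107 (H = 1/(11924 - 26031) = 1/(-14107) = -1/14107 ≈ -7.0887e-5)
-34604 - H = -34604 - 1*(-1/14107) = -34604 + 1/14107 = -488158627/14107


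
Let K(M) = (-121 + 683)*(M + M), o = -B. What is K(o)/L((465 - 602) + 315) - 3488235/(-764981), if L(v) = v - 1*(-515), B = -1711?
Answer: 210514466677/75733119 ≈ 2779.7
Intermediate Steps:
L(v) = 515 + v (L(v) = v + 515 = 515 + v)
o = 1711 (o = -1*(-1711) = 1711)
K(M) = 1124*M (K(M) = 562*(2*M) = 1124*M)
K(o)/L((465 - 602) + 315) - 3488235/(-764981) = (1124*1711)/(515 + ((465 - 602) + 315)) - 3488235/(-764981) = 1923164/(515 + (-137 + 315)) - 3488235*(-1/764981) = 1923164/(515 + 178) + 3488235/764981 = 1923164/693 + 3488235/764981 = 210514466677/75733119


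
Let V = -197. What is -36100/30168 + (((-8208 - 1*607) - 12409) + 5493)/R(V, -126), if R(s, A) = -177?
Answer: 39015259/444978 ≈ 87.679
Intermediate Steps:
-36100/30168 + (((-8208 - 1*607) - 12409) + 5493)/R(V, -126) = -36100/30168 + (((-8208 - 1*607) - 12409) + 5493)/(-177) = -36100*1/30168 + (((-8208 - 607) - 12409) + 5493)*(-1/177) = -9025/7542 + ((-8815 - 12409) + 5493)*(-1/177) = -9025/7542 + (-21224 + 5493)*(-1/177) = -9025/7542 - 15731*(-1/177) = -9025/7542 + 15731/177 = 39015259/444978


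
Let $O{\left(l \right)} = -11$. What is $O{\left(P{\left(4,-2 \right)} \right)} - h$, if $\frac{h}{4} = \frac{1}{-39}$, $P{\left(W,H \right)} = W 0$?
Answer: $- \frac{425}{39} \approx -10.897$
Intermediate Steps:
$P{\left(W,H \right)} = 0$
$h = - \frac{4}{39}$ ($h = \frac{4}{-39} = 4 \left(- \frac{1}{39}\right) = - \frac{4}{39} \approx -0.10256$)
$O{\left(P{\left(4,-2 \right)} \right)} - h = -11 - - \frac{4}{39} = -11 + \frac{4}{39} = - \frac{425}{39}$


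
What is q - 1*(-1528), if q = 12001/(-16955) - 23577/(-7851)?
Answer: 67901089808/44371235 ≈ 1530.3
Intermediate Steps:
q = 101842728/44371235 (q = 12001*(-1/16955) - 23577*(-1/7851) = -12001/16955 + 7859/2617 = 101842728/44371235 ≈ 2.2952)
q - 1*(-1528) = 101842728/44371235 - 1*(-1528) = 101842728/44371235 + 1528 = 67901089808/44371235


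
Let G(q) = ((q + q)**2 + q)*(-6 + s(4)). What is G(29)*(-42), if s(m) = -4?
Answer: 1425060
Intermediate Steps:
G(q) = -40*q**2 - 10*q (G(q) = ((q + q)**2 + q)*(-6 - 4) = ((2*q)**2 + q)*(-10) = (4*q**2 + q)*(-10) = (q + 4*q**2)*(-10) = -40*q**2 - 10*q)
G(29)*(-42) = -10*29*(1 + 4*29)*(-42) = -10*29*(1 + 116)*(-42) = -10*29*117*(-42) = -33930*(-42) = 1425060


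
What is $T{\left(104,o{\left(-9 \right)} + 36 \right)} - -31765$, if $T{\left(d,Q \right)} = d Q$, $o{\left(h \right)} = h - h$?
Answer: $35509$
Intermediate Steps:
$o{\left(h \right)} = 0$
$T{\left(d,Q \right)} = Q d$
$T{\left(104,o{\left(-9 \right)} + 36 \right)} - -31765 = \left(0 + 36\right) 104 - -31765 = 36 \cdot 104 + 31765 = 3744 + 31765 = 35509$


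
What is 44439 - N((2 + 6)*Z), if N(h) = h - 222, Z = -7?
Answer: 44717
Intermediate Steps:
N(h) = -222 + h
44439 - N((2 + 6)*Z) = 44439 - (-222 + (2 + 6)*(-7)) = 44439 - (-222 + 8*(-7)) = 44439 - (-222 - 56) = 44439 - 1*(-278) = 44439 + 278 = 44717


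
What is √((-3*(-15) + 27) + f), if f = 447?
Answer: √519 ≈ 22.782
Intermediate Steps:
√((-3*(-15) + 27) + f) = √((-3*(-15) + 27) + 447) = √((45 + 27) + 447) = √(72 + 447) = √519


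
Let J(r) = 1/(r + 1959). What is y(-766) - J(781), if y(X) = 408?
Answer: 1117919/2740 ≈ 408.00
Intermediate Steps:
J(r) = 1/(1959 + r)
y(-766) - J(781) = 408 - 1/(1959 + 781) = 408 - 1/2740 = 1117919/2740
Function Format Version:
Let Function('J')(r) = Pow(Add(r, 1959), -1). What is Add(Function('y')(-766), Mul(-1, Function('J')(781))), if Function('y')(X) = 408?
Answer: Rational(1117919, 2740) ≈ 408.00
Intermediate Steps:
Function('J')(r) = Pow(Add(1959, r), -1)
Add(Function('y')(-766), Mul(-1, Function('J')(781))) = Add(408, Mul(-1, Pow(Add(1959, 781), -1))) = Add(408, Mul(-1, Pow(2740, -1))) = Add(408, Mul(-1, Rational(1, 2740))) = Add(408, Rational(-1, 2740)) = Rational(1117919, 2740)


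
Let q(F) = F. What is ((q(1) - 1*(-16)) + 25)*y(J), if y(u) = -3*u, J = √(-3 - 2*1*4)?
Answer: -126*I*√11 ≈ -417.89*I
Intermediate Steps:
J = I*√11 (J = √(-3 - 2*4) = √(-3 - 8) = √(-11) = I*√11 ≈ 3.3166*I)
((q(1) - 1*(-16)) + 25)*y(J) = ((1 - 1*(-16)) + 25)*(-3*I*√11) = ((1 + 16) + 25)*(-3*I*√11) = (17 + 25)*(-3*I*√11) = 42*(-3*I*√11) = -126*I*√11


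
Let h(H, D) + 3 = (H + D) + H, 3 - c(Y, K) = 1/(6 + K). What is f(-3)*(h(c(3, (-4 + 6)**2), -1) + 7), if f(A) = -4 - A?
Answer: -44/5 ≈ -8.8000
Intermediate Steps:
c(Y, K) = 3 - 1/(6 + K)
h(H, D) = -3 + D + 2*H (h(H, D) = -3 + ((H + D) + H) = -3 + ((D + H) + H) = -3 + (D + 2*H) = -3 + D + 2*H)
f(-3)*(h(c(3, (-4 + 6)**2), -1) + 7) = (-4 - 1*(-3))*((-3 - 1 + 2*((17 + 3*(-4 + 6)**2)/(6 + (-4 + 6)**2))) + 7) = (-4 + 3)*((-3 - 1 + 2*((17 + 3*2**2)/(6 + 2**2))) + 7) = -((-3 - 1 + 2*((17 + 3*4)/(6 + 4))) + 7) = -((-3 - 1 + 2*((17 + 12)/10)) + 7) = -((-3 - 1 + 2*((1/10)*29)) + 7) = -((-3 - 1 + 2*(29/10)) + 7) = -((-3 - 1 + 29/5) + 7) = -(9/5 + 7) = -1*44/5 = -44/5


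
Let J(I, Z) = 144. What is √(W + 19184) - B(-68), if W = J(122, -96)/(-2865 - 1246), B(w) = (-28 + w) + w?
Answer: 164 + 8*√5065861970/4111 ≈ 302.51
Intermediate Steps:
B(w) = -28 + 2*w
W = -144/4111 (W = 144/(-2865 - 1246) = 144/(-4111) = 144*(-1/4111) = -144/4111 ≈ -0.035028)
√(W + 19184) - B(-68) = √(-144/4111 + 19184) - (-28 + 2*(-68)) = √(78865280/4111) - (-28 - 136) = 8*√5065861970/4111 - 1*(-164) = 8*√5065861970/4111 + 164 = 164 + 8*√5065861970/4111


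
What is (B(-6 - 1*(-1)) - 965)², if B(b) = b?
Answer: 940900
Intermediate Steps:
(B(-6 - 1*(-1)) - 965)² = ((-6 - 1*(-1)) - 965)² = ((-6 + 1) - 965)² = (-5 - 965)² = (-970)² = 940900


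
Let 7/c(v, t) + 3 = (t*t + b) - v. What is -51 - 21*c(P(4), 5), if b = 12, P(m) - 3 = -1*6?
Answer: -2034/37 ≈ -54.973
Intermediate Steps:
P(m) = -3 (P(m) = 3 - 1*6 = 3 - 6 = -3)
c(v, t) = 7/(9 + t² - v) (c(v, t) = 7/(-3 + ((t*t + 12) - v)) = 7/(-3 + ((t² + 12) - v)) = 7/(-3 + ((12 + t²) - v)) = 7/(-3 + (12 + t² - v)) = 7/(9 + t² - v))
-51 - 21*c(P(4), 5) = -51 - 147/(9 + 5² - 1*(-3)) = -51 - 147/(9 + 25 + 3) = -51 - 147/37 = -2034/37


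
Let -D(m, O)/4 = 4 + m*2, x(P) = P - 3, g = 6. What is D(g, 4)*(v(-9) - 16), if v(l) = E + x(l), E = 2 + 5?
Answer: 1344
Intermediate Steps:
x(P) = -3 + P
E = 7
D(m, O) = -16 - 8*m (D(m, O) = -4*(4 + m*2) = -4*(4 + 2*m) = -16 - 8*m)
v(l) = 4 + l (v(l) = 7 + (-3 + l) = 4 + l)
D(g, 4)*(v(-9) - 16) = (-16 - 8*6)*((4 - 9) - 16) = (-16 - 48)*(-5 - 16) = -64*(-21) = 1344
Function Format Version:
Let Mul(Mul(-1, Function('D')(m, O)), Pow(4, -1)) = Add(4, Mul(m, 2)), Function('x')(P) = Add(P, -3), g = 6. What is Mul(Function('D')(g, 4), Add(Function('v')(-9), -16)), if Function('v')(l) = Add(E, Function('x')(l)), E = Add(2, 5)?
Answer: 1344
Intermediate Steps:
Function('x')(P) = Add(-3, P)
E = 7
Function('D')(m, O) = Add(-16, Mul(-8, m)) (Function('D')(m, O) = Mul(-4, Add(4, Mul(m, 2))) = Mul(-4, Add(4, Mul(2, m))) = Add(-16, Mul(-8, m)))
Function('v')(l) = Add(4, l) (Function('v')(l) = Add(7, Add(-3, l)) = Add(4, l))
Mul(Function('D')(g, 4), Add(Function('v')(-9), -16)) = Mul(Add(-16, Mul(-8, 6)), Add(Add(4, -9), -16)) = Mul(Add(-16, -48), Add(-5, -16)) = Mul(-64, -21) = 1344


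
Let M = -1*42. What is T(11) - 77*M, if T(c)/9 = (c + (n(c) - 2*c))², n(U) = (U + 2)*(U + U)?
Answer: 683859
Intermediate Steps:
n(U) = 2*U*(2 + U) (n(U) = (2 + U)*(2*U) = 2*U*(2 + U))
T(c) = 9*(-c + 2*c*(2 + c))² (T(c) = 9*(c + (2*c*(2 + c) - 2*c))² = 9*(c + (-2*c + 2*c*(2 + c)))² = 9*(-c + 2*c*(2 + c))²)
M = -42
T(11) - 77*M = 9*11²*(3 + 2*11)² - 77*(-42) = 9*121*(3 + 22)² + 3234 = 9*121*25² + 3234 = 9*121*625 + 3234 = 680625 + 3234 = 683859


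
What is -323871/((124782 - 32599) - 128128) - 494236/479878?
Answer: 9832375337/1232086765 ≈ 7.9803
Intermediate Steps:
-323871/((124782 - 32599) - 128128) - 494236/479878 = -323871/(92183 - 128128) - 494236*1/479878 = -323871/(-35945) - 247118/239939 = -323871*(-1/35945) - 247118/239939 = 323871/35945 - 247118/239939 = 9832375337/1232086765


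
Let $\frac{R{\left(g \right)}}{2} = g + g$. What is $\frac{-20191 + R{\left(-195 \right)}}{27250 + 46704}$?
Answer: $- \frac{20971}{73954} \approx -0.28357$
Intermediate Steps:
$R{\left(g \right)} = 4 g$ ($R{\left(g \right)} = 2 \left(g + g\right) = 2 \cdot 2 g = 4 g$)
$\frac{-20191 + R{\left(-195 \right)}}{27250 + 46704} = \frac{-20191 + 4 \left(-195\right)}{27250 + 46704} = \frac{-20191 - 780}{73954} = \left(-20971\right) \frac{1}{73954} = - \frac{20971}{73954}$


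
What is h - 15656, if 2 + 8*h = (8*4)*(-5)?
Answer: -62705/4 ≈ -15676.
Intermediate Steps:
h = -81/4 (h = -¼ + ((8*4)*(-5))/8 = -¼ + (32*(-5))/8 = -¼ + (⅛)*(-160) = -¼ - 20 = -81/4 ≈ -20.250)
h - 15656 = -81/4 - 15656 = -62705/4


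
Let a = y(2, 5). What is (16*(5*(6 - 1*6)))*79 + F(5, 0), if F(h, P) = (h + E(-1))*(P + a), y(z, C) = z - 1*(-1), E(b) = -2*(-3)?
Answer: 33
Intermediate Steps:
E(b) = 6
y(z, C) = 1 + z (y(z, C) = z + 1 = 1 + z)
a = 3 (a = 1 + 2 = 3)
F(h, P) = (3 + P)*(6 + h) (F(h, P) = (h + 6)*(P + 3) = (6 + h)*(3 + P) = (3 + P)*(6 + h))
(16*(5*(6 - 1*6)))*79 + F(5, 0) = (16*(5*(6 - 1*6)))*79 + (18 + 3*5 + 6*0 + 0*5) = (16*(5*(6 - 6)))*79 + (18 + 15 + 0 + 0) = (16*(5*0))*79 + 33 = (16*0)*79 + 33 = 0*79 + 33 = 0 + 33 = 33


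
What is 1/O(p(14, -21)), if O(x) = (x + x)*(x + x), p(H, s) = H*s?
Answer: 1/345744 ≈ 2.8923e-6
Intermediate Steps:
O(x) = 4*x² (O(x) = (2*x)*(2*x) = 4*x²)
1/O(p(14, -21)) = 1/(4*(14*(-21))²) = 1/(4*(-294)²) = 1/(4*86436) = 1/345744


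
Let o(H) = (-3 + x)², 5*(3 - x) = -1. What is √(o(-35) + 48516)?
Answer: √1212901/5 ≈ 220.26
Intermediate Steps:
x = 16/5 (x = 3 - ⅕*(-1) = 3 + ⅕ = 16/5 ≈ 3.2000)
o(H) = 1/25 (o(H) = (-3 + 16/5)² = (⅕)² = 1/25)
√(o(-35) + 48516) = √(1/25 + 48516) = √(1212901/25) = √1212901/5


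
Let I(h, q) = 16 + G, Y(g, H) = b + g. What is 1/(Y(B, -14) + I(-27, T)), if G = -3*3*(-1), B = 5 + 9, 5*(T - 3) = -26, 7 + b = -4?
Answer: 1/28 ≈ 0.035714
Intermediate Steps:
b = -11 (b = -7 - 4 = -11)
T = -11/5 (T = 3 + (⅕)*(-26) = 3 - 26/5 = -11/5 ≈ -2.2000)
B = 14
G = 9 (G = -9*(-1) = 9)
Y(g, H) = -11 + g
I(h, q) = 25 (I(h, q) = 16 + 9 = 25)
1/(Y(B, -14) + I(-27, T)) = 1/((-11 + 14) + 25) = 1/(3 + 25) = 1/28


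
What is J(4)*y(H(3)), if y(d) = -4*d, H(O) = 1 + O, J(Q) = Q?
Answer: -64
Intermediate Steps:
J(4)*y(H(3)) = 4*(-4*(1 + 3)) = 4*(-4*4) = 4*(-16) = -64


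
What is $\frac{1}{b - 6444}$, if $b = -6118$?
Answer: $- \frac{1}{12562} \approx -7.9605 \cdot 10^{-5}$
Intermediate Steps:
$\frac{1}{b - 6444} = \frac{1}{-6118 - 6444} = \frac{1}{-12562} = - \frac{1}{12562}$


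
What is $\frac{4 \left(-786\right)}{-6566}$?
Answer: $\frac{1572}{3283} \approx 0.47883$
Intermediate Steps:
$\frac{4 \left(-786\right)}{-6566} = \left(-3144\right) \left(- \frac{1}{6566}\right) = \frac{1572}{3283}$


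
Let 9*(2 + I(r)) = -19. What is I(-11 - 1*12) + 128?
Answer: 1115/9 ≈ 123.89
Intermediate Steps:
I(r) = -37/9 (I(r) = -2 + (1/9)*(-19) = -2 - 19/9 = -37/9)
I(-11 - 1*12) + 128 = -37/9 + 128 = 1115/9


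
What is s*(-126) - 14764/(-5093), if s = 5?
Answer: -3193826/5093 ≈ -627.10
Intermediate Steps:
s*(-126) - 14764/(-5093) = 5*(-126) - 14764/(-5093) = -630 - 14764*(-1/5093) = -630 + 14764/5093 = -3193826/5093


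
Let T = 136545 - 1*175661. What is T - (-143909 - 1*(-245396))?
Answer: -140603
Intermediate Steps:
T = -39116 (T = 136545 - 175661 = -39116)
T - (-143909 - 1*(-245396)) = -39116 - (-143909 - 1*(-245396)) = -39116 - (-143909 + 245396) = -39116 - 1*101487 = -39116 - 101487 = -140603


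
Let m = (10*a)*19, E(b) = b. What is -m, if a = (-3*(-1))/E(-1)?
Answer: 570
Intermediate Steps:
a = -3 (a = -3*(-1)/(-1) = 3*(-1) = -3)
m = -570 (m = (10*(-3))*19 = -30*19 = -570)
-m = -1*(-570) = 570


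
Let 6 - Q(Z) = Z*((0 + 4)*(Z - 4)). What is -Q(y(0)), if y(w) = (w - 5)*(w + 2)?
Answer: 554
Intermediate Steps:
y(w) = (-5 + w)*(2 + w)
Q(Z) = 6 - Z*(-16 + 4*Z) (Q(Z) = 6 - Z*(0 + 4)*(Z - 4) = 6 - Z*4*(-4 + Z) = 6 - Z*(-16 + 4*Z))
-Q(y(0)) = -(6 - 4*(-10 + 0² - 3*0)² + 16*(-10 + 0² - 3*0)) = -(6 - 4*(-10 + 0 + 0)² + 16*(-10 + 0 + 0)) = -(6 - 4*(-10)² + 16*(-10)) = -(6 - 4*100 - 160) = -(6 - 400 - 160) = -1*(-554) = 554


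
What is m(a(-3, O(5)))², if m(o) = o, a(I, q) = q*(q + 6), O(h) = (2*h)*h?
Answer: 7840000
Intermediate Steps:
O(h) = 2*h²
a(I, q) = q*(6 + q)
m(a(-3, O(5)))² = ((2*5²)*(6 + 2*5²))² = ((2*25)*(6 + 2*25))² = (50*(6 + 50))² = (50*56)² = 2800² = 7840000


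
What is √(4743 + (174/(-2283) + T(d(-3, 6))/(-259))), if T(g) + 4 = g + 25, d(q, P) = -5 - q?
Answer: 2*√46062582067131/197099 ≈ 68.868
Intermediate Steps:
T(g) = 21 + g (T(g) = -4 + (g + 25) = -4 + (25 + g) = 21 + g)
√(4743 + (174/(-2283) + T(d(-3, 6))/(-259))) = √(4743 + (174/(-2283) + (21 + (-5 - 1*(-3)))/(-259))) = √(4743 + (174*(-1/2283) + (21 + (-5 + 3))*(-1/259))) = √(4743 + (-58/761 + (21 - 2)*(-1/259))) = √(4743 + (-58/761 + 19*(-1/259))) = √(4743 + (-58/761 - 19/259)) = √(4743 - 29481/197099) = √(934811076/197099) = 2*√46062582067131/197099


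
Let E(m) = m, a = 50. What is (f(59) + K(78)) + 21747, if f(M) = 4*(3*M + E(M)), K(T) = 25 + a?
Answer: 22766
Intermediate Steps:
K(T) = 75 (K(T) = 25 + 50 = 75)
f(M) = 16*M (f(M) = 4*(3*M + M) = 4*(4*M) = 16*M)
(f(59) + K(78)) + 21747 = (16*59 + 75) + 21747 = (944 + 75) + 21747 = 1019 + 21747 = 22766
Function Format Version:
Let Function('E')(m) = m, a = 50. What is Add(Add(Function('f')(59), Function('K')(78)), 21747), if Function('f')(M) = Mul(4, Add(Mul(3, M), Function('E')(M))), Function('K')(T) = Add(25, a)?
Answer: 22766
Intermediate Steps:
Function('K')(T) = 75 (Function('K')(T) = Add(25, 50) = 75)
Function('f')(M) = Mul(16, M) (Function('f')(M) = Mul(4, Add(Mul(3, M), M)) = Mul(4, Mul(4, M)) = Mul(16, M))
Add(Add(Function('f')(59), Function('K')(78)), 21747) = Add(Add(Mul(16, 59), 75), 21747) = Add(Add(944, 75), 21747) = Add(1019, 21747) = 22766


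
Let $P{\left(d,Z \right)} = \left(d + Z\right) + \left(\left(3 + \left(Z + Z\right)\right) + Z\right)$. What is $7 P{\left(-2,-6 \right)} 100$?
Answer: $-16100$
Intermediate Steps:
$P{\left(d,Z \right)} = 3 + d + 4 Z$ ($P{\left(d,Z \right)} = \left(Z + d\right) + \left(\left(3 + 2 Z\right) + Z\right) = \left(Z + d\right) + \left(3 + 3 Z\right) = 3 + d + 4 Z$)
$7 P{\left(-2,-6 \right)} 100 = 7 \left(3 - 2 + 4 \left(-6\right)\right) 100 = 7 \left(3 - 2 - 24\right) 100 = 7 \left(-23\right) 100 = \left(-161\right) 100 = -16100$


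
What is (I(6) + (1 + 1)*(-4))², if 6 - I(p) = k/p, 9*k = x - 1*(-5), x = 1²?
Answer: 361/81 ≈ 4.4568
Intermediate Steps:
x = 1
k = ⅔ (k = (1 - 1*(-5))/9 = (1 + 5)/9 = (⅑)*6 = ⅔ ≈ 0.66667)
I(p) = 6 - 2/(3*p)
(I(6) + (1 + 1)*(-4))² = ((6 - ⅔/6) + (1 + 1)*(-4))² = ((6 - ⅔*⅙) + 2*(-4))² = ((6 - ⅑) - 8)² = (53/9 - 8)² = (-19/9)² = 361/81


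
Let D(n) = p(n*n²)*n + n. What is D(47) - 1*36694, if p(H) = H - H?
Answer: -36647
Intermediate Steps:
p(H) = 0
D(n) = n (D(n) = 0*n + n = 0 + n = n)
D(47) - 1*36694 = 47 - 1*36694 = 47 - 36694 = -36647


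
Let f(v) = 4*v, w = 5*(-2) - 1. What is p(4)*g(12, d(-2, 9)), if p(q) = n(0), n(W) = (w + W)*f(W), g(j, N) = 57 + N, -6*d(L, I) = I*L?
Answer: 0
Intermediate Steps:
w = -11 (w = -10 - 1 = -11)
d(L, I) = -I*L/6
n(W) = 4*W*(-11 + W) (n(W) = (-11 + W)*(4*W) = 4*W*(-11 + W))
p(q) = 0 (p(q) = 4*0*(-11 + 0) = 4*0*(-11) = 0)
p(4)*g(12, d(-2, 9)) = 0*(57 - ⅙*9*(-2)) = 0*(57 + 3) = 0*60 = 0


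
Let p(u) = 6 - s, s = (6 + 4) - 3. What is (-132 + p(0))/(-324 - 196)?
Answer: 133/520 ≈ 0.25577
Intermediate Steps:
s = 7 (s = 10 - 3 = 7)
p(u) = -1 (p(u) = 6 - 1*7 = 6 - 7 = -1)
(-132 + p(0))/(-324 - 196) = (-132 - 1)/(-324 - 196) = -133/(-520) = -133*(-1/520) = 133/520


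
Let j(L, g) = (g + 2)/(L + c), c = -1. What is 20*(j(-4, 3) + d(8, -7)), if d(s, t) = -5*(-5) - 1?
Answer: 460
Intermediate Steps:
d(s, t) = 24 (d(s, t) = 25 - 1 = 24)
j(L, g) = (2 + g)/(-1 + L) (j(L, g) = (g + 2)/(L - 1) = (2 + g)/(-1 + L))
20*(j(-4, 3) + d(8, -7)) = 20*((2 + 3)/(-1 - 4) + 24) = 20*(5/(-5) + 24) = 20*(-⅕*5 + 24) = 20*(-1 + 24) = 20*23 = 460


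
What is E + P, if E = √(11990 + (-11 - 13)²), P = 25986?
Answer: 25986 + √12566 ≈ 26098.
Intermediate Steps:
E = √12566 (E = √(11990 + (-24)²) = √(11990 + 576) = √12566 ≈ 112.10)
E + P = √12566 + 25986 = 25986 + √12566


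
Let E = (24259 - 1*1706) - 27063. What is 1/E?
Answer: -1/4510 ≈ -0.00022173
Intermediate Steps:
E = -4510 (E = (24259 - 1706) - 27063 = 22553 - 27063 = -4510)
1/E = 1/(-4510) = -1/4510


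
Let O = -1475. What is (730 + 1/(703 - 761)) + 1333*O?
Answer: -113995811/58 ≈ -1.9654e+6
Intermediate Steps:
(730 + 1/(703 - 761)) + 1333*O = (730 + 1/(703 - 761)) + 1333*(-1475) = (730 + 1/(-58)) - 1966175 = (730 - 1/58) - 1966175 = 42339/58 - 1966175 = -113995811/58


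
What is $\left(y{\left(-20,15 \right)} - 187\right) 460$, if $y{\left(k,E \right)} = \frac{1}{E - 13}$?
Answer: $-85790$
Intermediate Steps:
$y{\left(k,E \right)} = \frac{1}{-13 + E}$
$\left(y{\left(-20,15 \right)} - 187\right) 460 = \left(\frac{1}{-13 + 15} - 187\right) 460 = \left(\frac{1}{2} - 187\right) 460 = \left(- \frac{373}{2}\right) 460 = -85790$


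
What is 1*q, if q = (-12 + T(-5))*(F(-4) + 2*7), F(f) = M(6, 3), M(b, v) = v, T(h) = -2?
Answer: -238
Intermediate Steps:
F(f) = 3
q = -238 (q = (-12 - 2)*(3 + 2*7) = -14*(3 + 14) = -14*17 = -238)
1*q = 1*(-238) = -238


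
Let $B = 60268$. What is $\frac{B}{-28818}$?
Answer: $- \frac{30134}{14409} \approx -2.0913$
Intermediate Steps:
$\frac{B}{-28818} = \frac{60268}{-28818} = 60268 \left(- \frac{1}{28818}\right) = - \frac{30134}{14409}$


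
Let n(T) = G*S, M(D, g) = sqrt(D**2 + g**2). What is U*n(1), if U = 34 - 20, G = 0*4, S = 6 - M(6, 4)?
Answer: 0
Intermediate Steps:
S = 6 - 2*sqrt(13) (S = 6 - sqrt(6**2 + 4**2) = 6 - sqrt(36 + 16) = 6 - sqrt(52) = 6 - 2*sqrt(13) ≈ -1.2111)
G = 0
U = 14
n(T) = 0 (n(T) = 0*(6 - 2*sqrt(13)) = 0)
U*n(1) = 14*0 = 0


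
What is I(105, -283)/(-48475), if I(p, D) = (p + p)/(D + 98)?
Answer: 6/256225 ≈ 2.3417e-5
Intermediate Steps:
I(p, D) = 2*p/(98 + D) (I(p, D) = (2*p)/(98 + D) = 2*p/(98 + D))
I(105, -283)/(-48475) = (2*105/(98 - 283))/(-48475) = (2*105/(-185))*(-1/48475) = (2*105*(-1/185))*(-1/48475) = -42/37*(-1/48475) = 6/256225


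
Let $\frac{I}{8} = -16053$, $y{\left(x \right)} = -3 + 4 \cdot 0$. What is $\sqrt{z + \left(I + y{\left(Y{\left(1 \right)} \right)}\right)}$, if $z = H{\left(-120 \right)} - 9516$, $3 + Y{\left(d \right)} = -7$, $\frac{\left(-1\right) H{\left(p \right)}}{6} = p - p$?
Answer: $9 i \sqrt{1703} \approx 371.41 i$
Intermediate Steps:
$H{\left(p \right)} = 0$ ($H{\left(p \right)} = - 6 \left(p - p\right) = \left(-6\right) 0 = 0$)
$Y{\left(d \right)} = -10$ ($Y{\left(d \right)} = -3 - 7 = -10$)
$y{\left(x \right)} = -3$ ($y{\left(x \right)} = -3 + 0 = -3$)
$z = -9516$ ($z = 0 - 9516 = -9516$)
$I = -128424$ ($I = 8 \left(-16053\right) = -128424$)
$\sqrt{z + \left(I + y{\left(Y{\left(1 \right)} \right)}\right)} = \sqrt{-9516 - 128427} = \sqrt{-137943} = 9 i \sqrt{1703}$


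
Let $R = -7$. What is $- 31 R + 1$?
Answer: $218$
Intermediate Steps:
$- 31 R + 1 = \left(-31\right) \left(-7\right) + 1 = 217 + 1 = 218$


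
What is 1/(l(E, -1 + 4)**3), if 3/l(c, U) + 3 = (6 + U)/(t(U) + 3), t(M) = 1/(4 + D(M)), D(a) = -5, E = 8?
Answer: 1/8 ≈ 0.12500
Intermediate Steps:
t(M) = -1 (t(M) = 1/(4 - 5) = 1/(-1) = -1)
l(c, U) = 6/U (l(c, U) = 3/(-3 + (6 + U)/(-1 + 3)) = 3/(-3 + (6 + U)/2) = 3/(-3 + (6 + U)*(1/2)) = 3/(-3 + (3 + U/2)) = 3/((U/2)) = 3*(2/U) = 6/U)
1/(l(E, -1 + 4)**3) = 1/((6/(-1 + 4))**3) = 1/((6/3)**3) = 1/((6*(1/3))**3) = 1/(2**3) = 1/8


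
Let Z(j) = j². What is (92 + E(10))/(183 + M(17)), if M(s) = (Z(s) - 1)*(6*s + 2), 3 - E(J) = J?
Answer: 17/6027 ≈ 0.0028206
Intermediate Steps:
E(J) = 3 - J
M(s) = (-1 + s²)*(2 + 6*s) (M(s) = (s² - 1)*(6*s + 2) = (-1 + s²)*(2 + 6*s))
(92 + E(10))/(183 + M(17)) = (92 + (3 - 1*10))/(183 + (-2 - 6*17 + 2*17² + 6*17³)) = (92 + (3 - 10))/(183 + (-2 - 102 + 2*289 + 6*4913)) = (92 - 7)/(183 + (-2 - 102 + 578 + 29478)) = 85/(183 + 29952) = 85/30135 = 85*(1/30135) = 17/6027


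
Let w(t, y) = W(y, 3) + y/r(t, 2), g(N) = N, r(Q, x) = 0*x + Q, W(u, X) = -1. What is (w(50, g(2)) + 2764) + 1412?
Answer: 104376/25 ≈ 4175.0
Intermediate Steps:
r(Q, x) = Q (r(Q, x) = 0 + Q = Q)
w(t, y) = -1 + y/t
(w(50, g(2)) + 2764) + 1412 = ((2 - 1*50)/50 + 2764) + 1412 = ((2 - 50)/50 + 2764) + 1412 = ((1/50)*(-48) + 2764) + 1412 = (-24/25 + 2764) + 1412 = 69076/25 + 1412 = 104376/25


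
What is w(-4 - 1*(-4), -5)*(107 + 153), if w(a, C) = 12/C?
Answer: -624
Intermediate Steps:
w(-4 - 1*(-4), -5)*(107 + 153) = (12/(-5))*(107 + 153) = (12*(-⅕))*260 = -12/5*260 = -624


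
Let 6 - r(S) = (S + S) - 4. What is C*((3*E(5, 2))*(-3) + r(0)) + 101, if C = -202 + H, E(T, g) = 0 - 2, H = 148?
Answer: -1411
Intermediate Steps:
r(S) = 10 - 2*S (r(S) = 6 - ((S + S) - 4) = 6 - (2*S - 4) = 6 - (-4 + 2*S) = 6 + (4 - 2*S) = 10 - 2*S)
E(T, g) = -2
C = -54 (C = -202 + 148 = -54)
C*((3*E(5, 2))*(-3) + r(0)) + 101 = -54*((3*(-2))*(-3) + (10 - 2*0)) + 101 = -54*(-6*(-3) + (10 + 0)) + 101 = -54*(18 + 10) + 101 = -54*28 + 101 = -1512 + 101 = -1411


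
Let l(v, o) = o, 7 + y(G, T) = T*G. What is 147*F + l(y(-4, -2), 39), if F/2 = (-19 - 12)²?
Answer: 282573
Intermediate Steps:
y(G, T) = -7 + G*T (y(G, T) = -7 + T*G = -7 + G*T)
F = 1922 (F = 2*(-19 - 12)² = 2*(-31)² = 2*961 = 1922)
147*F + l(y(-4, -2), 39) = 147*1922 + 39 = 282534 + 39 = 282573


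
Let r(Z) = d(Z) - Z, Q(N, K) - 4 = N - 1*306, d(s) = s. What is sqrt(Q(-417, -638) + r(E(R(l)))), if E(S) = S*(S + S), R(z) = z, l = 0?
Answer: I*sqrt(719) ≈ 26.814*I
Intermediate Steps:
Q(N, K) = -302 + N (Q(N, K) = 4 + (N - 1*306) = 4 + (N - 306) = 4 + (-306 + N) = -302 + N)
E(S) = 2*S**2 (E(S) = S*(2*S) = 2*S**2)
r(Z) = 0 (r(Z) = Z - Z = 0)
sqrt(Q(-417, -638) + r(E(R(l)))) = sqrt((-302 - 417) + 0) = sqrt(-719 + 0) = sqrt(-719) = I*sqrt(719)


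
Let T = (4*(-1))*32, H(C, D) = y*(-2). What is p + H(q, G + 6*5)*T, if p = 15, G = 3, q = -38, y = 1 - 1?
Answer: 15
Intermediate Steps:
y = 0
H(C, D) = 0 (H(C, D) = 0*(-2) = 0)
T = -128 (T = -4*32 = -128)
p + H(q, G + 6*5)*T = 15 + 0*(-128) = 15 + 0 = 15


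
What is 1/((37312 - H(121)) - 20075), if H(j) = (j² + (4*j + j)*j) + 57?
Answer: -1/70666 ≈ -1.4151e-5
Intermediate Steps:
H(j) = 57 + 6*j² (H(j) = (j² + (5*j)*j) + 57 = (j² + 5*j²) + 57 = 6*j² + 57 = 57 + 6*j²)
1/((37312 - H(121)) - 20075) = 1/((37312 - (57 + 6*121²)) - 20075) = 1/((37312 - (57 + 6*14641)) - 20075) = 1/((37312 - (57 + 87846)) - 20075) = 1/((37312 - 1*87903) - 20075) = 1/((37312 - 87903) - 20075) = 1/(-50591 - 20075) = 1/(-70666) = -1/70666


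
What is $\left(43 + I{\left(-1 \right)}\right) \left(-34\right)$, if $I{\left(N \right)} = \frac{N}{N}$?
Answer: $-1496$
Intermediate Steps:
$I{\left(N \right)} = 1$
$\left(43 + I{\left(-1 \right)}\right) \left(-34\right) = \left(43 + 1\right) \left(-34\right) = 44 \left(-34\right) = -1496$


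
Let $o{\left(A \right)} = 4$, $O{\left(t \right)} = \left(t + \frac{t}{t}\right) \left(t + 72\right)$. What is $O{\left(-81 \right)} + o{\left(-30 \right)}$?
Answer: $724$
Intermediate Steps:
$O{\left(t \right)} = \left(1 + t\right) \left(72 + t\right)$ ($O{\left(t \right)} = \left(t + 1\right) \left(72 + t\right) = \left(1 + t\right) \left(72 + t\right)$)
$O{\left(-81 \right)} + o{\left(-30 \right)} = \left(72 + \left(-81\right)^{2} + 73 \left(-81\right)\right) + 4 = \left(72 + 6561 - 5913\right) + 4 = 720 + 4 = 724$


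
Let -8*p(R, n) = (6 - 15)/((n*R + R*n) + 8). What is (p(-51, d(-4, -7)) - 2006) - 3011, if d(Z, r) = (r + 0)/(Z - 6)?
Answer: -12723157/2536 ≈ -5017.0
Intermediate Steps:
d(Z, r) = r/(-6 + Z)
p(R, n) = 9/(8*(8 + 2*R*n)) (p(R, n) = -(6 - 15)/(8*((n*R + R*n) + 8)) = -(-9)/(8*((R*n + R*n) + 8)) = -(-9)/(8*(2*R*n + 8)) = -(-9)/(8*(8 + 2*R*n)) = 9/(8*(8 + 2*R*n)))
(p(-51, d(-4, -7)) - 2006) - 3011 = (9/(16*(4 - (-357)/(-6 - 4))) - 2006) - 3011 = (9/(16*(4 - (-357)/(-10))) - 2006) - 3011 = (9/(16*(4 - (-357)*(-1)/10)) - 2006) - 3011 = (9/(16*(4 - 51*7/10)) - 2006) - 3011 = (9/(16*(4 - 357/10)) - 2006) - 3011 = (9/(16*(-317/10)) - 2006) - 3011 = ((9/16)*(-10/317) - 2006) - 3011 = (-45/2536 - 2006) - 3011 = -5087261/2536 - 3011 = -12723157/2536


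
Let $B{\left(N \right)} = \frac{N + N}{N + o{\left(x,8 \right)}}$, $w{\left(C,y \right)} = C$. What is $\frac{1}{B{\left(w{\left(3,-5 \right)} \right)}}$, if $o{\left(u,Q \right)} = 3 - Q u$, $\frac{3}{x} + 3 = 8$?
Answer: $\frac{1}{5} \approx 0.2$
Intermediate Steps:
$x = \frac{3}{5}$ ($x = \frac{3}{-3 + 8} = \frac{3}{5} \approx 0.6$)
$o{\left(u,Q \right)} = 3 - Q u$
$B{\left(N \right)} = \frac{2 N}{- \frac{9}{5} + N}$ ($B{\left(N \right)} = \frac{N + N}{N + \left(3 - 8 \cdot \frac{3}{5}\right)} = \frac{2 N}{N + \left(3 - \frac{24}{5}\right)} = \frac{2 N}{N - \frac{9}{5}} = \frac{2 N}{- \frac{9}{5} + N}$)
$\frac{1}{B{\left(w{\left(3,-5 \right)} \right)}} = \frac{1}{10 \cdot 3 \frac{1}{-9 + 5 \cdot 3}} = \frac{1}{10 \cdot 3 \frac{1}{-9 + 15}} = \frac{1}{10 \cdot 3 \cdot \frac{1}{6}} = \frac{1}{5}$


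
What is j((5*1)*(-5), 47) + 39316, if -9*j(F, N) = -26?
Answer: 353870/9 ≈ 39319.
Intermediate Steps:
j(F, N) = 26/9 (j(F, N) = -⅑*(-26) = 26/9)
j((5*1)*(-5), 47) + 39316 = 26/9 + 39316 = 353870/9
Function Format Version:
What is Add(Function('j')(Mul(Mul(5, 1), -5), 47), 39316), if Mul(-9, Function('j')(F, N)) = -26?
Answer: Rational(353870, 9) ≈ 39319.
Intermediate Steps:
Function('j')(F, N) = Rational(26, 9) (Function('j')(F, N) = Mul(Rational(-1, 9), -26) = Rational(26, 9))
Add(Function('j')(Mul(Mul(5, 1), -5), 47), 39316) = Add(Rational(26, 9), 39316) = Rational(353870, 9)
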